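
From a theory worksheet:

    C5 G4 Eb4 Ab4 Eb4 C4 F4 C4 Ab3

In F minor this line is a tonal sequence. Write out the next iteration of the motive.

Taking 3-note groups, the heads are C5, Ab4, F4: the pattern moves down a 3rd.
So cell 4 is Db4 Ab3 F3.

Db4 Ab3 F3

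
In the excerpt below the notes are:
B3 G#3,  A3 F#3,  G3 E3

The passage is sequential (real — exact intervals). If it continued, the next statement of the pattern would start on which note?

Unit = 2 notes; the statements start on B3, A3, G3, moving down a 2nd each time.
The next head, down a 2nd from G3, is F3.

F3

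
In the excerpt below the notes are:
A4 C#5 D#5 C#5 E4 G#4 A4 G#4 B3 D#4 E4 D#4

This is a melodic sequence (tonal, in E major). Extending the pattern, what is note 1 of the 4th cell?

Grouping in 4s, the 1st note of each cell is A4, E4, B3.
One more down a 4th gives F#3.

F#3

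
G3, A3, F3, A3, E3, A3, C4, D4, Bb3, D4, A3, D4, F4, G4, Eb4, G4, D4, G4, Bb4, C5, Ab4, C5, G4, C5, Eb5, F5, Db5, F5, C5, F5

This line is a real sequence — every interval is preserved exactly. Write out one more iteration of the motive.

Ab5 Bb5 Gb5 Bb5 F5 Bb5

Taking 6-note groups, the heads are G3, C4, F4, Bb4, Eb5: the pattern moves up a 4th.
From Ab5 the exact shape gives Ab5 Bb5 Gb5 Bb5 F5 Bb5.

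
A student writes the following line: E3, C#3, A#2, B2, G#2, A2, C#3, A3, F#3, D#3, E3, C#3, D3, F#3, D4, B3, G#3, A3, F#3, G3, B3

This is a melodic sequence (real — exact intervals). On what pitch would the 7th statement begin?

Unit = 7 notes; the statements start on E3, A3, D4, moving up a 4th each time.
Extending the heads up a 4th: G4 → C5 → F5 → Bb5.

Bb5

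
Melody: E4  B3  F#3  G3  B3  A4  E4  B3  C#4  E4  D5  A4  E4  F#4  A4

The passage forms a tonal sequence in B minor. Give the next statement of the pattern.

With a 5-note motive the entries are E4, A4, D5, each up a 4th from the previous.
From G5 the diatonic shape gives G5 D5 A4 B4 D5.

G5 D5 A4 B4 D5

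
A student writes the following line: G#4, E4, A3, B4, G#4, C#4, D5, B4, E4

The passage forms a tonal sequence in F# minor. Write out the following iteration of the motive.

Taking 3-note groups, the heads are G#4, B4, D5: the pattern moves up a 3rd.
So cell 4 is F#5 D5 G#4.

F#5 D5 G#4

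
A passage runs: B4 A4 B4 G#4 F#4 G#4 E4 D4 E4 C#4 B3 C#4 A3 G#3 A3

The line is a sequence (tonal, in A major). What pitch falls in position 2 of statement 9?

F#2

Grouping in 3s, the 2nd note of each cell is A4, F#4, D4, B3, G#3.
Extending down a 3rd: E3 → C#3 → A2 → F#2.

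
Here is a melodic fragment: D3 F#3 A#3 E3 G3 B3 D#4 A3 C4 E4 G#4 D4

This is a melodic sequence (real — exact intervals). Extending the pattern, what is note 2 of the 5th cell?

D5

The unit is 4 notes. Position-2 pitches of the 3 shown cells: F#3, B3, E4.
Each moves up a 4th. Continuing: A4 → D5.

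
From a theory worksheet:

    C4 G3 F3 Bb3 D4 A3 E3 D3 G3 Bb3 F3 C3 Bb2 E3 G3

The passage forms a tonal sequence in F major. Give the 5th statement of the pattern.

Unit = 5 notes; the statements start on C4, A3, F3, moving down a 3rd each time.
Continuing the starts: D3 → Bb2.
So cell 5 is Bb2 F2 E2 A2 C3.

Bb2 F2 E2 A2 C3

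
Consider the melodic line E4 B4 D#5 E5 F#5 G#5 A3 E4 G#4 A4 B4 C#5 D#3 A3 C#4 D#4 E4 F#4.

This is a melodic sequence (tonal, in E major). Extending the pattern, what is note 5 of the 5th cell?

The unit is 6 notes. Position-5 pitches of the 3 shown cells: F#5, B4, E4.
Extending down a 5th: A3 → D#3.

D#3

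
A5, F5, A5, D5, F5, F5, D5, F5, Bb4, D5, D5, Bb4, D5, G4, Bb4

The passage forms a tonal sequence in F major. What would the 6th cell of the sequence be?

E4 C4 E4 A3 C4

The 5-note cells begin on A5, F5, D5 — each down a 3rd from the last.
Extending down a 3rd: Bb4 → G4 → E4.
So cell 6 is E4 C4 E4 A3 C4.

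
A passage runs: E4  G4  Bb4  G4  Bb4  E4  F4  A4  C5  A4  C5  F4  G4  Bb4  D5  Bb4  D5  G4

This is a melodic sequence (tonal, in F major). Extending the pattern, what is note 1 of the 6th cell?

The unit is 6 notes. Position-1 pitches of the 3 shown cells: E4, F4, G4.
Each moves up a 2nd. Continuing: A4 → Bb4 → C5.

C5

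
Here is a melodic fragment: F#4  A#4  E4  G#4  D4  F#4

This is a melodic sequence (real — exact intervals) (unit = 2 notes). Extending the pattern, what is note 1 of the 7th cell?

Grouping in 2s, the 1st note of each cell is F#4, E4, D4.
Each moves down a 2nd. Continuing: C4 → Bb3 → Ab3 → Gb3.

Gb3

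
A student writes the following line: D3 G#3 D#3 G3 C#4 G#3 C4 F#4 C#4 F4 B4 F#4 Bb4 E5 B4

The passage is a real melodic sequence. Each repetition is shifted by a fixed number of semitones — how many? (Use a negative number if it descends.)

Taking 3-note groups, the heads are D3, G3, C4, F4, Bb4: the pattern moves up a 4th.
Counting half-steps from D3 to G3: 5.

5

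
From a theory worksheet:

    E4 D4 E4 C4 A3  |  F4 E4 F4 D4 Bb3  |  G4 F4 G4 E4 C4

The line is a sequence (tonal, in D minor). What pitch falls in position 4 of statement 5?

G4

Grouping in 5s, the 4th note of each cell is C4, D4, E4.
Carrying that up a 2nd forward: F4 → G4.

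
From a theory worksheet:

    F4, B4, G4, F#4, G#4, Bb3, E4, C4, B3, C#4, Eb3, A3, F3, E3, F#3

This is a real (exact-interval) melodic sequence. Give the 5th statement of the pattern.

The 5-note cells begin on F4, Bb3, Eb3 — each down a 5th from the last.
Continuing the starts: Ab2 → Db2.
Statement 5 starts on Db2 and keeps the same exact contour: Db2 G2 Eb2 D2 E2.

Db2 G2 Eb2 D2 E2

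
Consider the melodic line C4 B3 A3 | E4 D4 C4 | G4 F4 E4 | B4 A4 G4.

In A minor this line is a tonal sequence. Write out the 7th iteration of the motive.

The 3-note cells begin on C4, E4, G4, B4 — each up a 3rd from the last.
Extending up a 3rd: D5 → F5 → A5.
From A5 the diatonic shape gives A5 G5 F5.

A5 G5 F5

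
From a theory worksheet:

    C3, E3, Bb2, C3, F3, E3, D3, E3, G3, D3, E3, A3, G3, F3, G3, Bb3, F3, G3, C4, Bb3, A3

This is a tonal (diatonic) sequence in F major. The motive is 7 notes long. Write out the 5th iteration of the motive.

D4 F4 C4 D4 G4 F4 E4

Unit = 7 notes; the statements start on C3, E3, G3, moving up a 3rd each time.
Carrying on: Bb3 → D4.
From D4 the diatonic shape gives D4 F4 C4 D4 G4 F4 E4.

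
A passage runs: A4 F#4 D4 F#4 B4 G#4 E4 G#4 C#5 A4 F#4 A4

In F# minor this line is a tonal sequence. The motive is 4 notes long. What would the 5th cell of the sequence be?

Taking 4-note groups, the heads are A4, B4, C#5: the pattern moves up a 2nd.
Extending up a 2nd: D5 → E5.
So cell 5 is E5 C#5 A4 C#5.

E5 C#5 A4 C#5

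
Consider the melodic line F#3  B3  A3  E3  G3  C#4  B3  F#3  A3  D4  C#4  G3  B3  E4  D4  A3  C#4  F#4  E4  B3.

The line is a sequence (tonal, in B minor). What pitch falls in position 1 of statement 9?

The unit is 4 notes. Position-1 pitches of the 5 shown cells: F#3, G3, A3, B3, C#4.
Carrying that up a 2nd forward: D4 → E4 → F#4 → G4.

G4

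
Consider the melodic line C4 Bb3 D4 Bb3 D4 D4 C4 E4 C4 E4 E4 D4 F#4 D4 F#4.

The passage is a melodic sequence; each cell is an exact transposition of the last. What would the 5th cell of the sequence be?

Taking 5-note groups, the heads are C4, D4, E4: the pattern moves up a 2nd.
Continuing the starts: F#4 → G#4.
From G#4 the exact shape gives G#4 F#4 A#4 F#4 A#4.

G#4 F#4 A#4 F#4 A#4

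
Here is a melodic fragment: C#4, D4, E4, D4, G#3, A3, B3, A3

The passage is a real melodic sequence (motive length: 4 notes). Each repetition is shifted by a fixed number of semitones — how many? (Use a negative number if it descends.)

-5

The 4-note cells begin on C#4, G#3 — each down a 4th from the last.
C#4 to G#3 spans -5 semitones.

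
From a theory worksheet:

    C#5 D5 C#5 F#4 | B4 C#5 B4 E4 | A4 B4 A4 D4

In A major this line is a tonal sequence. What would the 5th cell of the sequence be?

With a 4-note motive the entries are C#5, B4, A4, each down a 2nd from the previous.
Carrying on: G#4 → F#4.
Statement 5 starts on F#4 and keeps the same diatonic contour: F#4 G#4 F#4 B3.

F#4 G#4 F#4 B3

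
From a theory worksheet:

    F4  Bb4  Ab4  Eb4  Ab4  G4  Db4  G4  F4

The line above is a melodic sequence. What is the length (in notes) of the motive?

There are 9 notes; a 3-note unit gives 3 cells:
F4 Bb4 Ab4 | Eb4 Ab4 G4 | Db4 G4 F4
Each cell is the previous one down a 2nd — so the unit is 3 notes.

3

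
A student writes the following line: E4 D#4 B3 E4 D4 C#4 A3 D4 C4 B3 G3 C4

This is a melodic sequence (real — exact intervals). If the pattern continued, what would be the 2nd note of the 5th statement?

G3

Grouping in 4s, the 2nd note of each cell is D#4, C#4, B3.
Carrying that down a 2nd forward: A3 → G3.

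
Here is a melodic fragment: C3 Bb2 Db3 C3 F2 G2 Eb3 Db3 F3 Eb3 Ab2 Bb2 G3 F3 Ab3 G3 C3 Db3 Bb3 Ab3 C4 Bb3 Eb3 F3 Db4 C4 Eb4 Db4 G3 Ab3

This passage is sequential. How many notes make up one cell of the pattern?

6

Try groups of 6 (5 cells in 30 notes):
C3 Bb2 Db3 C3 F2 G2 | Eb3 Db3 F3 Eb3 Ab2 Bb2 | G3 F3 Ab3 G3 C3 Db3 | Bb3 Ab3 C4 Bb3 Eb3 F3 | Db4 C4 Eb4 Db4 G3 Ab3
Every group is a transposition up a 3rd of the one before; no shorter unit works.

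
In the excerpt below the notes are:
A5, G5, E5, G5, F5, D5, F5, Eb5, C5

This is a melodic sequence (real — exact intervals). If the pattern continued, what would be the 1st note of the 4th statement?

With 3-note cells, note 1 of each statement runs A5, G5, F5.
One more down a 2nd gives Eb5.

Eb5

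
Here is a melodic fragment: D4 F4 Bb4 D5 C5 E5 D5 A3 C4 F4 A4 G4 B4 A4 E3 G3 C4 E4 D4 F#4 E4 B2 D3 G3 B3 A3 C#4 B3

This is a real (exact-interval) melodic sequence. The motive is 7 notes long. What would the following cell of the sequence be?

With a 7-note motive the entries are D4, A3, E3, B2, each down a 4th from the previous.
Statement 5 starts on F#2 and keeps the same exact contour: F#2 A2 D3 F#3 E3 G#3 F#3.

F#2 A2 D3 F#3 E3 G#3 F#3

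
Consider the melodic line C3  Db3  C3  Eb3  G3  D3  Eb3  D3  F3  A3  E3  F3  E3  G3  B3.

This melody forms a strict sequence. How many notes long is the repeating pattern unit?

Try groups of 5 (3 cells in 15 notes):
C3 Db3 C3 Eb3 G3 | D3 Eb3 D3 F3 A3 | E3 F3 E3 G3 B3
Each cell is the previous one up a 2nd — so the unit is 5 notes.

5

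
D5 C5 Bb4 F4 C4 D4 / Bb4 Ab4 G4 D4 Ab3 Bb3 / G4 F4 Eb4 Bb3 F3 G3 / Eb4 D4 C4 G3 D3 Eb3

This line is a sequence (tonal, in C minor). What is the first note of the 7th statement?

F3

The 6-note cells begin on D5, Bb4, G4, Eb4 — each down a 3rd from the last.
Continuing: C4 → Ab3 → F3. Statement 7 starts on F3.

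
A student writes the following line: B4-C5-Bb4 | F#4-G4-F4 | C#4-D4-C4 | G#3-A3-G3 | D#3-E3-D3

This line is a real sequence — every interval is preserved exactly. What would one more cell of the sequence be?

Taking 3-note groups, the heads are B4, F#4, C#4, G#3, D#3: the pattern moves down a 4th.
So cell 6 is A#2 B2 A2.

A#2 B2 A2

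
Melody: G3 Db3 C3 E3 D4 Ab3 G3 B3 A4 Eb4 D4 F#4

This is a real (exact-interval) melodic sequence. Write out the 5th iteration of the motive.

B5 F5 E5 G#5

The 4-note cells begin on G3, D4, A4 — each up a 5th from the last.
Extending up a 5th: E5 → B5.
So cell 5 is B5 F5 E5 G#5.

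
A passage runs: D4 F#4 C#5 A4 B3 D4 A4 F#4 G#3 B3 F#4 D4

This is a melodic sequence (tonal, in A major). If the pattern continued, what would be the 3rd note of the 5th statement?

B3

The unit is 4 notes. Position-3 pitches of the 3 shown cells: C#5, A4, F#4.
Each moves down a 3rd. Continuing: D4 → B3.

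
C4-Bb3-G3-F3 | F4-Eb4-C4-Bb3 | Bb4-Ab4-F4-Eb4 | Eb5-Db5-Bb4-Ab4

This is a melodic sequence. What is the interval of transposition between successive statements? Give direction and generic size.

Taking 4-note groups, the heads are C4, F4, Bb4, Eb5: the pattern moves up a 4th.
From C4 to F4: up a 4th.

up a 4th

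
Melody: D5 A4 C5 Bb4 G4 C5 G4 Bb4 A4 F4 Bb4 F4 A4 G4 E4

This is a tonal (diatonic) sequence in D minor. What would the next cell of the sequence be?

The 5-note cells begin on D5, C5, Bb4 — each down a 2nd from the last.
So cell 4 is A4 E4 G4 F4 D4.

A4 E4 G4 F4 D4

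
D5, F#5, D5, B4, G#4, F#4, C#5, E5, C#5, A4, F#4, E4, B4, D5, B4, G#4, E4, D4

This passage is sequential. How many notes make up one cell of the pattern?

18 notes total. Splitting into 3 groups of 6:
D5 F#5 D5 B4 G#4 F#4 | C#5 E5 C#5 A4 F#4 E4 | B4 D5 B4 G#4 E4 D4
Every group is a transposition down a 2nd of the one before; no shorter unit works.

6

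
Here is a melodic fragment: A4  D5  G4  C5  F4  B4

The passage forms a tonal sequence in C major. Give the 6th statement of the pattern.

C4 F4

Taking 2-note groups, the heads are A4, G4, F4: the pattern moves down a 2nd.
Continuing the starts: E4 → D4 → C4.
So cell 6 is C4 F4.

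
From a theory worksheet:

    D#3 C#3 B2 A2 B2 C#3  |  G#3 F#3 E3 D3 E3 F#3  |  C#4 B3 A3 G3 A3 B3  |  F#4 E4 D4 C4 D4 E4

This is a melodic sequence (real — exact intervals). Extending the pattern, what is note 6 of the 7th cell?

G5

Grouping in 6s, the 6th note of each cell is C#3, F#3, B3, E4.
Carrying that up a 4th forward: A4 → D5 → G5.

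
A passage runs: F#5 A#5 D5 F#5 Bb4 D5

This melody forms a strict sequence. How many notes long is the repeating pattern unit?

There are 6 notes; a 2-note unit gives 3 cells:
F#5 A#5 | D5 F#5 | Bb4 D5
Each cell is the previous one down a 3rd — so the unit is 2 notes.

2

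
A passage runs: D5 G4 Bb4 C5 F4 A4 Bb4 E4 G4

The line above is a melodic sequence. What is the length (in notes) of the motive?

3

9 notes total. Splitting into 3 groups of 3:
D5 G4 Bb4 | C5 F4 A4 | Bb4 E4 G4
Every group is a transposition down a 2nd of the one before; no shorter unit works.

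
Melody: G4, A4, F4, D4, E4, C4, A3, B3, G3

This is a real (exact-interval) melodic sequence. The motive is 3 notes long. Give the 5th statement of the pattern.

B2 C#3 A2

The 3-note cells begin on G4, D4, A3 — each down a 4th from the last.
Carrying on: E3 → B2.
Statement 5 starts on B2 and keeps the same exact contour: B2 C#3 A2.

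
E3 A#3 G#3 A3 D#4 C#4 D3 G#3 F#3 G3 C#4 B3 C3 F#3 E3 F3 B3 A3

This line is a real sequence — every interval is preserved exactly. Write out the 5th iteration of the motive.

Taking 6-note groups, the heads are E3, D3, C3: the pattern moves down a 2nd.
Carrying on: Bb2 → Ab2.
Statement 5 starts on Ab2 and keeps the same exact contour: Ab2 D3 C3 Db3 G3 F3.

Ab2 D3 C3 Db3 G3 F3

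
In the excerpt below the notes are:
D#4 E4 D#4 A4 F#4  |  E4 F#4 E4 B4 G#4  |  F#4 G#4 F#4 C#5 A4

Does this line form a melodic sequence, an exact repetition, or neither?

sequence

Each 5-note cell is the previous one transposed up a 2nd.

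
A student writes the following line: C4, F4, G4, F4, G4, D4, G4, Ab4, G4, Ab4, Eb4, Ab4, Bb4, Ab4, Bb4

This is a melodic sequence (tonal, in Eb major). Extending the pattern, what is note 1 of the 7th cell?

Grouping in 5s, the 1st note of each cell is C4, D4, Eb4.
Each moves up a 2nd. Continuing: F4 → G4 → Ab4 → Bb4.

Bb4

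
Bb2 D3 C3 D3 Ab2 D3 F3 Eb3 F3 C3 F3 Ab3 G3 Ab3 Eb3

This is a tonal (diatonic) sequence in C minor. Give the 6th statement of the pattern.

Eb4 G4 F4 G4 D4

With a 5-note motive the entries are Bb2, D3, F3, each up a 3rd from the previous.
Carrying on: Ab3 → C4 → Eb4.
So cell 6 is Eb4 G4 F4 G4 D4.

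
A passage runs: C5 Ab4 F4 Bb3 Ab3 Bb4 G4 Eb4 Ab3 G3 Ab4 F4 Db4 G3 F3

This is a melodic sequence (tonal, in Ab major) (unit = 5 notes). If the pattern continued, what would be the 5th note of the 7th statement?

Bb2

The unit is 5 notes. Position-5 pitches of the 3 shown cells: Ab3, G3, F3.
Each moves down a 2nd. Continuing: Eb3 → Db3 → C3 → Bb2.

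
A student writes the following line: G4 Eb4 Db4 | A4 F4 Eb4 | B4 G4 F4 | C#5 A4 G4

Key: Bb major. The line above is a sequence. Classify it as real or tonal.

Each cell has the same semitone pattern (-4, -2) — intervals are preserved exactly.
And Db4 lies outside Bb major, so the sequence is real rather than tonal.

real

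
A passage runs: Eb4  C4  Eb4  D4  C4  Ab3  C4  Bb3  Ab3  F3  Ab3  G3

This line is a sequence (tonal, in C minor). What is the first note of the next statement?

F3

The 4-note cells begin on Eb4, C4, Ab3 — each down a 3rd from the last.
One more step down a 3rd gives F3.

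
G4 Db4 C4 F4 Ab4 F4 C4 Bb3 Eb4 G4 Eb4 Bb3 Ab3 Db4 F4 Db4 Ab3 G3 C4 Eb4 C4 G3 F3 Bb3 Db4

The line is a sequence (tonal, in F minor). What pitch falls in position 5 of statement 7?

Bb3

The unit is 5 notes. Position-5 pitches of the 5 shown cells: Ab4, G4, F4, Eb4, Db4.
Each moves down a 2nd. Continuing: C4 → Bb3.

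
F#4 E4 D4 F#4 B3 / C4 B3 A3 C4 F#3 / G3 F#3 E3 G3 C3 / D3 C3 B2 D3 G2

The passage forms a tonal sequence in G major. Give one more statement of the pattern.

A2 G2 F#2 A2 D2

The 5-note cells begin on F#4, C4, G3, D3 — each down a 4th from the last.
So cell 5 is A2 G2 F#2 A2 D2.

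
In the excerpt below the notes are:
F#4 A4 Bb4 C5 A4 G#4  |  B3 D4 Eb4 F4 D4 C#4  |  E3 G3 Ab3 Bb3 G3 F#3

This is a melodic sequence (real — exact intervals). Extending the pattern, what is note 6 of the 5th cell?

Grouping in 6s, the 6th note of each cell is G#4, C#4, F#3.
Each moves down a 5th. Continuing: B2 → E2.

E2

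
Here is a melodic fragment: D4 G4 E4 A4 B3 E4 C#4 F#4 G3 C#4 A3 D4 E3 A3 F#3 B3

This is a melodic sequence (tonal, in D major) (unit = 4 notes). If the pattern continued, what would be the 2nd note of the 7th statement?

B2

Grouping in 4s, the 2nd note of each cell is G4, E4, C#4, A3.
Extending down a 3rd: F#3 → D3 → B2.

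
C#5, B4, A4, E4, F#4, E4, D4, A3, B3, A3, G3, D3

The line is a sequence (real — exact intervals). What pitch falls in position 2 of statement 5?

With 4-note cells, note 2 of each statement runs B4, E4, A3.
Extending down a 5th: D3 → G2.

G2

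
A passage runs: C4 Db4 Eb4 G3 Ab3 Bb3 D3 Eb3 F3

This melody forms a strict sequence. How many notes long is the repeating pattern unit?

3

Try groups of 3 (3 cells in 9 notes):
C4 Db4 Eb4 | G3 Ab3 Bb3 | D3 Eb3 F3
That's a consistent down a 4th shift per cell, and no other grouping gives one.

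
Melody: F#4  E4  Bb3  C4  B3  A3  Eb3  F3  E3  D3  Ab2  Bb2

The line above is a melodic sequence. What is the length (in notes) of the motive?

4

12 notes total. Splitting into 3 groups of 4:
F#4 E4 Bb3 C4 | B3 A3 Eb3 F3 | E3 D3 Ab2 Bb2
Every group is a transposition down a 5th of the one before; no shorter unit works.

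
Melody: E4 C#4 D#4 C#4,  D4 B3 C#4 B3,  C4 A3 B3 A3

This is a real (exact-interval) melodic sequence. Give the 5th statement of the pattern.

Ab3 F3 G3 F3

Unit = 4 notes; the statements start on E4, D4, C4, moving down a 2nd each time.
Continuing the starts: Bb3 → Ab3.
So cell 5 is Ab3 F3 G3 F3.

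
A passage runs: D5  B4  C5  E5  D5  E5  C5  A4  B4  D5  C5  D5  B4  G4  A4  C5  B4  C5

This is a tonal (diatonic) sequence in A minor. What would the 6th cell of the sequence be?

Unit = 6 notes; the statements start on D5, C5, B4, moving down a 2nd each time.
Continuing the starts: A4 → G4 → F4.
Statement 6 starts on F4 and keeps the same diatonic contour: F4 D4 E4 G4 F4 G4.

F4 D4 E4 G4 F4 G4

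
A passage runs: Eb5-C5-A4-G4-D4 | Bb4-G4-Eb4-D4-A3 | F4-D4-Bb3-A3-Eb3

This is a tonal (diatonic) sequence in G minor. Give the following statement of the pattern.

C4 A3 F3 Eb3 Bb2

Unit = 5 notes; the statements start on Eb5, Bb4, F4, moving down a 4th each time.
Statement 4 starts on C4 and keeps the same diatonic contour: C4 A3 F3 Eb3 Bb2.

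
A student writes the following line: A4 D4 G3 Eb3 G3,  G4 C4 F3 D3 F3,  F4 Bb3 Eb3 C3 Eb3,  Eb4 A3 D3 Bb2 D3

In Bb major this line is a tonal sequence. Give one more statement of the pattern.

D4 G3 C3 A2 C3

The 5-note cells begin on A4, G4, F4, Eb4 — each down a 2nd from the last.
So cell 5 is D4 G3 C3 A2 C3.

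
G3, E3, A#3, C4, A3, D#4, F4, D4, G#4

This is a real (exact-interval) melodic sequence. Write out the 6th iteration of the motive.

With a 3-note motive the entries are G3, C4, F4, each up a 4th from the previous.
Extending up a 4th: Bb4 → Eb5 → Ab5.
So cell 6 is Ab5 F5 B5.

Ab5 F5 B5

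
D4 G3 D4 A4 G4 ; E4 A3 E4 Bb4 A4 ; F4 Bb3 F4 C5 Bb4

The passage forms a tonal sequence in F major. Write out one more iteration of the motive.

With a 5-note motive the entries are D4, E4, F4, each up a 2nd from the previous.
So cell 4 is G4 C4 G4 D5 C5.

G4 C4 G4 D5 C5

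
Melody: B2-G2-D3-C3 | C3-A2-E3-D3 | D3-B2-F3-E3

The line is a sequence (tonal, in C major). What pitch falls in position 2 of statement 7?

Grouping in 4s, the 2nd note of each cell is G2, A2, B2.
Each moves up a 2nd. Continuing: C3 → D3 → E3 → F3.

F3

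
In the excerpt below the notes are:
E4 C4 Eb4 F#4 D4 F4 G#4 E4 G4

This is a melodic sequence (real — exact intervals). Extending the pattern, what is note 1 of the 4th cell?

A#4

With 3-note cells, note 1 of each statement runs E4, F#4, G#4.
From G#4, up a 2nd gives A#4.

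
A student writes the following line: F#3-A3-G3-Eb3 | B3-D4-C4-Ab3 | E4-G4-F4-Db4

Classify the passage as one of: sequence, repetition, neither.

sequence

Each 4-note cell is the previous one transposed up a 4th.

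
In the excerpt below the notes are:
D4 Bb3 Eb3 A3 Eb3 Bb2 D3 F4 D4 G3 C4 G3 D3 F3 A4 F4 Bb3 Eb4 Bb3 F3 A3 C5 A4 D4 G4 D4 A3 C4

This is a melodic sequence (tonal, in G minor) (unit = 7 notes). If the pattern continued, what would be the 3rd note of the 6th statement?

With 7-note cells, note 3 of each statement runs Eb3, G3, Bb3, D4.
Carrying that up a 3rd forward: F4 → A4.

A4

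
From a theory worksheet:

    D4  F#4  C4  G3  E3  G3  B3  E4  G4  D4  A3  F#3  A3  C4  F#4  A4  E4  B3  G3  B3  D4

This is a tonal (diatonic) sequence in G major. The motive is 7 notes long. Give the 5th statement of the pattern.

A4 C5 G4 D4 B3 D4 F#4

With a 7-note motive the entries are D4, E4, F#4, each up a 2nd from the previous.
Extending up a 2nd: G4 → A4.
Statement 5 starts on A4 and keeps the same diatonic contour: A4 C5 G4 D4 B3 D4 F#4.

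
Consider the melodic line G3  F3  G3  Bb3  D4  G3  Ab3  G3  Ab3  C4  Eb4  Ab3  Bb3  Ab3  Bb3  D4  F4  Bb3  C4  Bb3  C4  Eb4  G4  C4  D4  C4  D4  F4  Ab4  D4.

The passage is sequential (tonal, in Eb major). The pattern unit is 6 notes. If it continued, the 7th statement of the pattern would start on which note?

Taking 6-note groups, the heads are G3, Ab3, Bb3, C4, D4: the pattern moves up a 2nd.
Continuing: Eb4 → F4. Statement 7 starts on F4.

F4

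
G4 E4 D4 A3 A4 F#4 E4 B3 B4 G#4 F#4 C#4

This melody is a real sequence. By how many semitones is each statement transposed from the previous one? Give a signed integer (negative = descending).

The 4-note cells begin on G4, A4, B4 — each up a 2nd from the last.
G4→A4 is 69 − 67 = 2 semitones.

2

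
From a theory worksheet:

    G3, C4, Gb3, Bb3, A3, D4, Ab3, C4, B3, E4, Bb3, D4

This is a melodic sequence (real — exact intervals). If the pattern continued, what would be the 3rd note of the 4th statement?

C4

With 4-note cells, note 3 of each statement runs Gb3, Ab3, Bb3.
One more up a 2nd gives C4.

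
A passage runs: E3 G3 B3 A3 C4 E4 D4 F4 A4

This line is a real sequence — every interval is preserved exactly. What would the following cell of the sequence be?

With a 3-note motive the entries are E3, A3, D4, each up a 4th from the previous.
Statement 4 starts on G4 and keeps the same exact contour: G4 Bb4 D5.

G4 Bb4 D5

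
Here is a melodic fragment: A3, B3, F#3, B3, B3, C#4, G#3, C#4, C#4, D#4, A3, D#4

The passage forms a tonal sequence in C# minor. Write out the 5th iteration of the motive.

With a 4-note motive the entries are A3, B3, C#4, each up a 2nd from the previous.
Extending up a 2nd: D#4 → E4.
Statement 5 starts on E4 and keeps the same diatonic contour: E4 F#4 C#4 F#4.

E4 F#4 C#4 F#4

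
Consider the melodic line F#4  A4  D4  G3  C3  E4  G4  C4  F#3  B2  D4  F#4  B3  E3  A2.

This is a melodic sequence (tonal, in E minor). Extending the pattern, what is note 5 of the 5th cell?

F#2

With 5-note cells, note 5 of each statement runs C3, B2, A2.
Each moves down a 2nd. Continuing: G2 → F#2.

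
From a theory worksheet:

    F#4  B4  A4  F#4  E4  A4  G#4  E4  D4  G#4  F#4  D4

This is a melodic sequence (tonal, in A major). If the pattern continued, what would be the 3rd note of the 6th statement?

The unit is 4 notes. Position-3 pitches of the 3 shown cells: A4, G#4, F#4.
Carrying that down a 2nd forward: E4 → D4 → C#4.

C#4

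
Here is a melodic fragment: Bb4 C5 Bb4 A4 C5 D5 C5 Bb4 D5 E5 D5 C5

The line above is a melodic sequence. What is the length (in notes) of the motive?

There are 12 notes; a 4-note unit gives 3 cells:
Bb4 C5 Bb4 A4 | C5 D5 C5 Bb4 | D5 E5 D5 C5
Each cell is the previous one up a 2nd — so the unit is 4 notes.

4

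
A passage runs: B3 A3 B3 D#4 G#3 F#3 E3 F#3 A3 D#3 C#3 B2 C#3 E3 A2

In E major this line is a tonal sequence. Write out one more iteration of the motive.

With a 5-note motive the entries are B3, F#3, C#3, each down a 4th from the previous.
Statement 4 starts on G#2 and keeps the same diatonic contour: G#2 F#2 G#2 B2 E2.

G#2 F#2 G#2 B2 E2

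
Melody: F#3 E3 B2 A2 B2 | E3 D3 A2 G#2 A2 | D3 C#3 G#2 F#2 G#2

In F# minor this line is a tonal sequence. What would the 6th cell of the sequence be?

The 5-note cells begin on F#3, E3, D3 — each down a 2nd from the last.
Carrying on: C#3 → B2 → A2.
Statement 6 starts on A2 and keeps the same diatonic contour: A2 G#2 D2 C#2 D2.

A2 G#2 D2 C#2 D2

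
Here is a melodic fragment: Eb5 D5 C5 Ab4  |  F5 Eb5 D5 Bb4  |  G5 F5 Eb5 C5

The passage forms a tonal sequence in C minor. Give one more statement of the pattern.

Unit = 4 notes; the statements start on Eb5, F5, G5, moving up a 2nd each time.
So cell 4 is Ab5 G5 F5 D5.

Ab5 G5 F5 D5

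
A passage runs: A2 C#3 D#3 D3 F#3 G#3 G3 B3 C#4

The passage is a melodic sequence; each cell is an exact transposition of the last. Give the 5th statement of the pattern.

F4 A4 B4

The 3-note cells begin on A2, D3, G3 — each up a 4th from the last.
Extending up a 4th: C4 → F4.
From F4 the exact shape gives F4 A4 B4.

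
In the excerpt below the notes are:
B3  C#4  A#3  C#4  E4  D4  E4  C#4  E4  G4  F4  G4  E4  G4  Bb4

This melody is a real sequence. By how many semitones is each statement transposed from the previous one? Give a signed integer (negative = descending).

3

Taking 5-note groups, the heads are B3, D4, F4: the pattern moves up a 3rd.
Counting half-steps from B3 to D4: 3.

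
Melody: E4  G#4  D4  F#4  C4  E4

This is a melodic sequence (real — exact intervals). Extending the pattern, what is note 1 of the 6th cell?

Grouping in 2s, the 1st note of each cell is E4, D4, C4.
Extending down a 2nd: Bb3 → Ab3 → Gb3.

Gb3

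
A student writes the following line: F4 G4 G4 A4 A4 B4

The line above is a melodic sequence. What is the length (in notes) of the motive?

2

6 notes total. Splitting into 3 groups of 2:
F4 G4 | G4 A4 | A4 B4
Every group is a transposition up a 2nd of the one before; no shorter unit works.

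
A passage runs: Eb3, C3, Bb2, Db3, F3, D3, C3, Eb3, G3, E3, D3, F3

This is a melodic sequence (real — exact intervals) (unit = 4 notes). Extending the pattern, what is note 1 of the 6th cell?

C#4

Grouping in 4s, the 1st note of each cell is Eb3, F3, G3.
Each moves up a 2nd. Continuing: A3 → B3 → C#4.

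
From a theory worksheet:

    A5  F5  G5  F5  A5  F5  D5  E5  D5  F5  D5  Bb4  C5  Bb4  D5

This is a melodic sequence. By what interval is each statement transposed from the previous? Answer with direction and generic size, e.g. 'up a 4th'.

down a 3rd

Taking 5-note groups, the heads are A5, F5, D5: the pattern moves down a 3rd.
A5 to F5 is down a 3rd.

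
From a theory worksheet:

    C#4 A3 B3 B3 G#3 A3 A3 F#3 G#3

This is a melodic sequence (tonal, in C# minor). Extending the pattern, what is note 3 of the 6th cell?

D#3

The unit is 3 notes. Position-3 pitches of the 3 shown cells: B3, A3, G#3.
Carrying that down a 2nd forward: F#3 → E3 → D#3.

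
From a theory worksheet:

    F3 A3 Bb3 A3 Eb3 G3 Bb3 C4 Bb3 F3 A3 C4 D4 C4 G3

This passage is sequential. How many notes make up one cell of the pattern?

5

Try groups of 5 (3 cells in 15 notes):
F3 A3 Bb3 A3 Eb3 | G3 Bb3 C4 Bb3 F3 | A3 C4 D4 C4 G3
That's a consistent up a 2nd shift per cell, and no other grouping gives one.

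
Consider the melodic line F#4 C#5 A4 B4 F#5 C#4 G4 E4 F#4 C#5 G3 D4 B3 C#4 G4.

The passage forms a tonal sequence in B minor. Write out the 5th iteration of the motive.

A2 E3 C#3 D3 A3

Unit = 5 notes; the statements start on F#4, C#4, G3, moving down a 4th each time.
Continuing the starts: D3 → A2.
From A2 the diatonic shape gives A2 E3 C#3 D3 A3.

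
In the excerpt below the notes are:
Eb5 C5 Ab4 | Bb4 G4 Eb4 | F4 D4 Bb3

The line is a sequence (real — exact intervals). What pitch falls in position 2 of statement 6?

With 3-note cells, note 2 of each statement runs C5, G4, D4.
Extending down a 4th: A3 → E3 → B2.

B2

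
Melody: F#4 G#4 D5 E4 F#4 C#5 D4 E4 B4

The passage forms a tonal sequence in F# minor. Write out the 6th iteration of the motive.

A3 B3 F#4

The 3-note cells begin on F#4, E4, D4 — each down a 2nd from the last.
Extending down a 2nd: C#4 → B3 → A3.
Statement 6 starts on A3 and keeps the same diatonic contour: A3 B3 F#4.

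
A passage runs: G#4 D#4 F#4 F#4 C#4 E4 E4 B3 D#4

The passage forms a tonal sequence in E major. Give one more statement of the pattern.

D#4 A3 C#4

Taking 3-note groups, the heads are G#4, F#4, E4: the pattern moves down a 2nd.
From D#4 the diatonic shape gives D#4 A3 C#4.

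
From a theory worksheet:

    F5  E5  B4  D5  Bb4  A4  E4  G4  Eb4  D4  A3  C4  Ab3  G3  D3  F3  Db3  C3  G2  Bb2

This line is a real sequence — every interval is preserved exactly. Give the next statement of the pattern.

The 4-note cells begin on F5, Bb4, Eb4, Ab3, Db3 — each down a 5th from the last.
From Gb2 the exact shape gives Gb2 F2 C2 Eb2.

Gb2 F2 C2 Eb2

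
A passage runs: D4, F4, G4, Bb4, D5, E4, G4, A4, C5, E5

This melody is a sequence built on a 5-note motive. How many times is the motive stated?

10 notes in groups of 5 gives 10/5 = 2 statements.
Starts: D4, E4 — each up a 2nd.

2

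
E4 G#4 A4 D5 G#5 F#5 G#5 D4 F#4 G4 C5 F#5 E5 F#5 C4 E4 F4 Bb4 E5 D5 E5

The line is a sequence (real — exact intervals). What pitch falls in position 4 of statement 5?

With 7-note cells, note 4 of each statement runs D5, C5, Bb4.
Carrying that down a 2nd forward: Ab4 → Gb4.

Gb4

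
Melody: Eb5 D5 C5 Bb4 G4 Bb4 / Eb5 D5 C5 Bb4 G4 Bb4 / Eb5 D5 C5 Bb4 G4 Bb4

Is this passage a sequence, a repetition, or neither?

Each 6-note cell is identical (Eb5 D5 C5 Bb4 G4 Bb4), restated at the same pitch.

repetition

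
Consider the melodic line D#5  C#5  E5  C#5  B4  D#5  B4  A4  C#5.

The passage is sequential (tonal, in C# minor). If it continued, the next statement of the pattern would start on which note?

A4

Taking 3-note groups, the heads are D#5, C#5, B4: the pattern moves down a 2nd.
The next head, down a 2nd from B4, is A4.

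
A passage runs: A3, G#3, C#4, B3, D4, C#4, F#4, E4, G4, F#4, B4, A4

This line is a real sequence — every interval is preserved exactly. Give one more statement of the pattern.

C5 B4 E5 D5

The 4-note cells begin on A3, D4, G4 — each up a 4th from the last.
So cell 4 is C5 B4 E5 D5.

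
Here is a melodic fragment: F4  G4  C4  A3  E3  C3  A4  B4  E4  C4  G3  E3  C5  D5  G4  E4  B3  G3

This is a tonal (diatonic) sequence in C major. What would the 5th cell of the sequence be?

With a 6-note motive the entries are F4, A4, C5, each up a 3rd from the previous.
Carrying on: E5 → G5.
So cell 5 is G5 A5 D5 B4 F4 D4.

G5 A5 D5 B4 F4 D4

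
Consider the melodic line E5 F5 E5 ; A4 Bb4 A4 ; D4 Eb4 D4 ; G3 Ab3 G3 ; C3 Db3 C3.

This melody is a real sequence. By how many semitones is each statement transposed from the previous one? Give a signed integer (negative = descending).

Taking 3-note groups, the heads are E5, A4, D4, G3, C3: the pattern moves down a 5th.
Counting half-steps from E5 to A4: -7.

-7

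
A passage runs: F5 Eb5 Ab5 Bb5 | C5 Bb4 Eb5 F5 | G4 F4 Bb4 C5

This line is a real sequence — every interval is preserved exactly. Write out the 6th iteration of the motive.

Taking 4-note groups, the heads are F5, C5, G4: the pattern moves down a 4th.
Continuing the starts: D4 → A3 → E3.
So cell 6 is E3 D3 G3 A3.

E3 D3 G3 A3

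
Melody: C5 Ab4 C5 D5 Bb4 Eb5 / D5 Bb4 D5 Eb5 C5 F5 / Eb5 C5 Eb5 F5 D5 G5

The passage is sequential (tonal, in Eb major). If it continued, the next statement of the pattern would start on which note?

F5

Taking 6-note groups, the heads are C5, D5, Eb5: the pattern moves up a 2nd.
One more step up a 2nd gives F5.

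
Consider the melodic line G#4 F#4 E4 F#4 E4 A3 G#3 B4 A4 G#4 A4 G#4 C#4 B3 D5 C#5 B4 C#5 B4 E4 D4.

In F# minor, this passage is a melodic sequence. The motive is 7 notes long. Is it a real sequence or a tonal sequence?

Every note is diatonic to F# minor.
Cell 1 has -2 semitones from note 2 to 3, but cell 2 has -1 — the interval quality changes while the contour stays the same, which is the hallmark of a tonal sequence.

tonal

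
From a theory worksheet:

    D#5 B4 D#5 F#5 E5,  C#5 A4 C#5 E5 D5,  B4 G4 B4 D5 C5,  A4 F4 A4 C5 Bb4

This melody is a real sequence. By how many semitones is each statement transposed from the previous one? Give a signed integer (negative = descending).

-2

Taking 5-note groups, the heads are D#5, C#5, B4, A4: the pattern moves down a 2nd.
Counting half-steps from D#5 to C#5: -2.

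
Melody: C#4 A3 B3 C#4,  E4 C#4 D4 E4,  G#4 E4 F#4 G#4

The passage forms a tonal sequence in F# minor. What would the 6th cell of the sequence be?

F#5 D5 E5 F#5

The 4-note cells begin on C#4, E4, G#4 — each up a 3rd from the last.
Extending up a 3rd: B4 → D5 → F#5.
So cell 6 is F#5 D5 E5 F#5.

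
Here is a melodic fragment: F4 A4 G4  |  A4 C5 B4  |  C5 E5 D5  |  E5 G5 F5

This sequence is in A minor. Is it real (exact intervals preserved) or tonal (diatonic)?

Every note is diatonic to A minor.
Cell 1 has +4 semitones from note 1 to 2, but cell 2 has +3 — the interval quality changes while the contour stays the same, which is the hallmark of a tonal sequence.

tonal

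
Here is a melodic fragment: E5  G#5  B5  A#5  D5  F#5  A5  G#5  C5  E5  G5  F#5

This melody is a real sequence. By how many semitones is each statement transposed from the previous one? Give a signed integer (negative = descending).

-2

The 4-note cells begin on E5, D5, C5 — each down a 2nd from the last.
E5 to D5 spans -2 semitones.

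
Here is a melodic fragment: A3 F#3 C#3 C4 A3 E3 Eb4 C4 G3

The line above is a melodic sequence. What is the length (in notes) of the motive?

3

Try groups of 3 (3 cells in 9 notes):
A3 F#3 C#3 | C4 A3 E3 | Eb4 C4 G3
Each cell is the previous one up a 3rd — so the unit is 3 notes.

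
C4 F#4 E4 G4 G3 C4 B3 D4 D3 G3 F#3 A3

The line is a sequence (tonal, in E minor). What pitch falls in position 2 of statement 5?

The unit is 4 notes. Position-2 pitches of the 3 shown cells: F#4, C4, G3.
Extending down a 4th: D3 → A2.

A2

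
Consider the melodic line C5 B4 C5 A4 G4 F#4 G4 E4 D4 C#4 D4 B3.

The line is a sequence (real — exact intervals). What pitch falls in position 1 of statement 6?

B2

With 4-note cells, note 1 of each statement runs C5, G4, D4.
Extending down a 4th: A3 → E3 → B2.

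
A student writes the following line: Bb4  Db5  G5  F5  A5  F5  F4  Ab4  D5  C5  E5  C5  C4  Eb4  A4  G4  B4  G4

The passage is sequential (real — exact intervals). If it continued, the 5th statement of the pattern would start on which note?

Taking 6-note groups, the heads are Bb4, F4, C4: the pattern moves down a 4th.
Extending the heads down a 4th: G3 → D3.

D3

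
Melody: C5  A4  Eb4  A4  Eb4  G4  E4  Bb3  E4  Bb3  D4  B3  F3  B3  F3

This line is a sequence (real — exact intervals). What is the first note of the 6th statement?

B2

The 5-note cells begin on C5, G4, D4 — each down a 4th from the last.
Continuing: A3 → E3 → B2. Statement 6 starts on B2.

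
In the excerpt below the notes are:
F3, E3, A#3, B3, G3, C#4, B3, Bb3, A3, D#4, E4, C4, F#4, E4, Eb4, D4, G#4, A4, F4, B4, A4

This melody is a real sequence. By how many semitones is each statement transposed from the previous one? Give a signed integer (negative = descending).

5

The 7-note cells begin on F3, Bb3, Eb4 — each up a 4th from the last.
Counting half-steps from F3 to Bb3: 5.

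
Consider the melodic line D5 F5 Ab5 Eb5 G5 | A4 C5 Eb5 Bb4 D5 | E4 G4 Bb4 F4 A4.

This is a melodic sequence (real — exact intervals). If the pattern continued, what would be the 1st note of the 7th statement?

With 5-note cells, note 1 of each statement runs D5, A4, E4.
Extending down a 4th: B3 → F#3 → C#3 → G#2.

G#2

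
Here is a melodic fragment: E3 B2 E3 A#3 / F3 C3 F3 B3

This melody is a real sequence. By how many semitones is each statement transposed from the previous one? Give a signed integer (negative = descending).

1

The 4-note cells begin on E3, F3 — each up a 2nd from the last.
Counting half-steps from E3 to F3: 1.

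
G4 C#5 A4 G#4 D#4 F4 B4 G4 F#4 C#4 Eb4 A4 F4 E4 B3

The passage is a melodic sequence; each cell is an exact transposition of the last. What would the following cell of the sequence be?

Taking 5-note groups, the heads are G4, F4, Eb4: the pattern moves down a 2nd.
Statement 4 starts on Db4 and keeps the same exact contour: Db4 G4 Eb4 D4 A3.

Db4 G4 Eb4 D4 A3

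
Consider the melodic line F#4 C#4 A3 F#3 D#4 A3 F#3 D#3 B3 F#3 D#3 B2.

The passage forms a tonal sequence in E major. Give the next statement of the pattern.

G#3 D#3 B2 G#2

Taking 4-note groups, the heads are F#4, D#4, B3: the pattern moves down a 3rd.
So cell 4 is G#3 D#3 B2 G#2.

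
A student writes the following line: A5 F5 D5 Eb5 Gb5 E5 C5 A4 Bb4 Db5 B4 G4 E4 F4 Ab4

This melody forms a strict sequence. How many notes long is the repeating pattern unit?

5

15 notes total. Splitting into 3 groups of 5:
A5 F5 D5 Eb5 Gb5 | E5 C5 A4 Bb4 Db5 | B4 G4 E4 F4 Ab4
Each cell is the previous one down a 4th — so the unit is 5 notes.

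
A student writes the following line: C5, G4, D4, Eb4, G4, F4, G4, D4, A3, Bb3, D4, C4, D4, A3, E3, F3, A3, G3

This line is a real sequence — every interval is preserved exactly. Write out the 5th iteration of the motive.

The 6-note cells begin on C5, G4, D4 — each down a 4th from the last.
Extending down a 4th: A3 → E3.
Statement 5 starts on E3 and keeps the same exact contour: E3 B2 F#2 G2 B2 A2.

E3 B2 F#2 G2 B2 A2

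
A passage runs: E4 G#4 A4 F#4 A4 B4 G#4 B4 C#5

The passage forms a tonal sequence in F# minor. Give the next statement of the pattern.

With a 3-note motive the entries are E4, F#4, G#4, each up a 2nd from the previous.
From A4 the diatonic shape gives A4 C#5 D5.

A4 C#5 D5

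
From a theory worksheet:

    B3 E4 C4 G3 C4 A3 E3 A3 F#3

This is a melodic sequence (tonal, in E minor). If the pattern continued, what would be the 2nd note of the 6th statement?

B2

The unit is 3 notes. Position-2 pitches of the 3 shown cells: E4, C4, A3.
Extending down a 3rd: F#3 → D3 → B2.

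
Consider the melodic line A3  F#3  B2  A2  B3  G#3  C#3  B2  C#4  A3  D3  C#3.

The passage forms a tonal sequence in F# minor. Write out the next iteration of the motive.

D4 B3 E3 D3

Taking 4-note groups, the heads are A3, B3, C#4: the pattern moves up a 2nd.
From D4 the diatonic shape gives D4 B3 E3 D3.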